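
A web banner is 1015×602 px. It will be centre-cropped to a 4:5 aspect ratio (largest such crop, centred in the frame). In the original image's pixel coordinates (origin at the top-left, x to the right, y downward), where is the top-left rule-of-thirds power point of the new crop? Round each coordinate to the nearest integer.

(427, 201)

1015/602 > 4/5, so the 4:5 crop keeps the full height 602 and trims width to 602 × 4/5 = 481.60 px.
Left offset = (1015 − 481.60)/2 = 266.70 px; top offset = 0.
Top-left is one-third across and one-third down within the crop:
x = 266.70 + 1 × 481.60/3 ≈ 427; y = 0.00 + 1 × 602.00/3 ≈ 201.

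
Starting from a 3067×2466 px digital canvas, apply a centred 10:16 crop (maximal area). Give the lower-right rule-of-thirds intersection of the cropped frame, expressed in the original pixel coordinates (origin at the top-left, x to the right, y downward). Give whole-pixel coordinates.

3067/2466 > 10/16, so the 10:16 crop keeps the full height 2466 and trims width to 2466 × 10/16 = 1541.25 px.
Left offset = (3067 − 1541.25)/2 = 762.88 px; top offset = 0.
Lower-right is two-thirds across and two-thirds down within the crop:
x = 762.88 + 2 × 1541.25/3 ≈ 1790; y = 0.00 + 2 × 2466.00/3 ≈ 1644.

(1790, 1644)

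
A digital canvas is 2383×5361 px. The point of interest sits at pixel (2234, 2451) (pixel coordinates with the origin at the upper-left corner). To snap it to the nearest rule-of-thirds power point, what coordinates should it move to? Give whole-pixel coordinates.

Third lines: x ∈ {794, 1589}, y ∈ {1787, 3574}.
2234 is closer to x = 1589; 2451 is closer to y = 1787.
So the nearest intersection is the upper-right power point.

x = 1589 px, y = 1787 px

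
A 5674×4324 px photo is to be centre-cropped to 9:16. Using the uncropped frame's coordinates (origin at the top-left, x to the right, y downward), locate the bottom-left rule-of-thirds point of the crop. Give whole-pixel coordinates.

5674/4324 > 9/16, so the 9:16 crop keeps the full height 4324 and trims width to 4324 × 9/16 = 2432.25 px.
Left offset = (5674 − 2432.25)/2 = 1620.88 px; top offset = 0.
Bottom-left is one-third across and two-thirds down within the crop:
x = 1620.88 + 1 × 2432.25/3 ≈ 2432; y = 0.00 + 2 × 4324.00/3 ≈ 2883.

x = 2432 px, y = 2883 px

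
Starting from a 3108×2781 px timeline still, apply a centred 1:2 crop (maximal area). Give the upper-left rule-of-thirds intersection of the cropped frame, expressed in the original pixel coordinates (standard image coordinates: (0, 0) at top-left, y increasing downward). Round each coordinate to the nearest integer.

3108/2781 > 1/2, so the 1:2 crop keeps the full height 2781 and trims width to 2781 × 1/2 = 1390.50 px.
Left offset = (3108 − 1390.50)/2 = 858.75 px; top offset = 0.
Upper-left is one-third across and one-third down within the crop:
x = 858.75 + 1 × 1390.50/3 ≈ 1322; y = 0.00 + 1 × 2781.00/3 ≈ 927.

(1322, 927)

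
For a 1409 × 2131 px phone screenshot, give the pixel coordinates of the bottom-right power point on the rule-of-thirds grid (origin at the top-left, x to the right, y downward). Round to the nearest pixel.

(939, 1421)

The bottom-right point sits two-thirds of the way across and two-thirds of the way down.
x = 2 × 1409/3 ≈ 939; y = 2 × 2131/3 ≈ 1421.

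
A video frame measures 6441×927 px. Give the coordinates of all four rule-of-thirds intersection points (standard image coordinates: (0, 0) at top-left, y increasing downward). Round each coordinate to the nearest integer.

(2147, 309), (4294, 309), (2147, 618), (4294, 618)

One third of 6441 is 2147; one third of 927 is 309.
Vertical third lines at x = 2147 and x = 4294; horizontal third lines at y = 309 and y = 618.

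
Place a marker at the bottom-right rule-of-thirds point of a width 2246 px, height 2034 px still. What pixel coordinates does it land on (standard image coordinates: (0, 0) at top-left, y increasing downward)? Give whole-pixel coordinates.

The bottom-right point sits two-thirds of the way across and two-thirds of the way down.
x = 2 × 2246/3 ≈ 1497; y = 2 × 2034/3 ≈ 1356.

x = 1497 px, y = 1356 px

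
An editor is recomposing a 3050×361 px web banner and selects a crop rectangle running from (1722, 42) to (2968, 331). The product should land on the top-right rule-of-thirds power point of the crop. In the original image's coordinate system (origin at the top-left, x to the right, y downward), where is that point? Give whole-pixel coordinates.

Crop width = 2968 − 1722 = 1246 px; one third is 415.33 px.
Crop height = 331 − 42 = 289 px; one third is 96.33 px.
The top-right point is two-thirds across and one-third down within the crop:
x = 1722 + 2 × 415.33 ≈ 2553; y = 42 + 1 × 96.33 ≈ 138.

x = 2553 px, y = 138 px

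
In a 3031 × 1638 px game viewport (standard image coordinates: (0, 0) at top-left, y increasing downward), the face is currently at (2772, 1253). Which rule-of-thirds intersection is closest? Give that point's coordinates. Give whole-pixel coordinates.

Third lines: x ∈ {1010, 2021}, y ∈ {546, 1092}.
2772 is closer to x = 2021; 1253 is closer to y = 1092.
So the nearest intersection is the lower-right power point.

(2021, 1092)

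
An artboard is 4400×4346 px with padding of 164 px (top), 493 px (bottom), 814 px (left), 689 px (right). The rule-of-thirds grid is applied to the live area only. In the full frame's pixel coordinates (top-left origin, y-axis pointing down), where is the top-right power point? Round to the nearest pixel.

x = 2745 px, y = 1394 px

Content width = 4400 − 814 − 689 = 2897 px; content height = 4346 − 164 − 493 = 3689 px.
Top-right is two-thirds across and one-third down within the live area.
x = 814 + 2 × 2897/3 = 814 + 1931.33 ≈ 2745
y = 164 + 1 × 3689/3 = 164 + 1229.67 ≈ 1394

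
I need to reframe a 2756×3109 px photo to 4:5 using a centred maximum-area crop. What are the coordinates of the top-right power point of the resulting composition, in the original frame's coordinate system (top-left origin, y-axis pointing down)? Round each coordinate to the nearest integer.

(1793, 1036)

2756/3109 > 4/5, so the 4:5 crop keeps the full height 3109 and trims width to 3109 × 4/5 = 2487.20 px.
Left offset = (2756 − 2487.20)/2 = 134.40 px; top offset = 0.
Top-right is two-thirds across and one-third down within the crop:
x = 134.40 + 2 × 2487.20/3 ≈ 1793; y = 0.00 + 1 × 3109.00/3 ≈ 1036.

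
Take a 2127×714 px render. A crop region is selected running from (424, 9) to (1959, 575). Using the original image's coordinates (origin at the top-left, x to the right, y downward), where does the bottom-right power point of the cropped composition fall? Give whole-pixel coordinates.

Crop width = 1959 − 424 = 1535 px; one third is 511.67 px.
Crop height = 575 − 9 = 566 px; one third is 188.67 px.
The bottom-right point is two-thirds across and two-thirds down within the crop:
x = 424 + 2 × 511.67 ≈ 1447; y = 9 + 2 × 188.67 ≈ 386.

x = 1447 px, y = 386 px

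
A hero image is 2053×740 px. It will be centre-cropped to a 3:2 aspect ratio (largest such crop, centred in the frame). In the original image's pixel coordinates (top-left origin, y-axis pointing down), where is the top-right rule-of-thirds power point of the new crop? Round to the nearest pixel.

(1212, 247)

2053/740 > 3/2, so the 3:2 crop keeps the full height 740 and trims width to 740 × 3/2 = 1110.00 px.
Left offset = (2053 − 1110.00)/2 = 471.50 px; top offset = 0.
Top-right is two-thirds across and one-third down within the crop:
x = 471.50 + 2 × 1110.00/3 ≈ 1212; y = 0.00 + 1 × 740.00/3 ≈ 247.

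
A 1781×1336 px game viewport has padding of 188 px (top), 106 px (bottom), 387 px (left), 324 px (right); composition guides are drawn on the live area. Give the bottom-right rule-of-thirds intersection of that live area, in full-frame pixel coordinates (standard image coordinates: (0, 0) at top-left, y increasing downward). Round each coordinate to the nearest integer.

Content width = 1781 − 387 − 324 = 1070 px; content height = 1336 − 188 − 106 = 1042 px.
Bottom-right is two-thirds across and two-thirds down within the live area.
x = 387 + 2 × 1070/3 = 387 + 713.33 ≈ 1100
y = 188 + 2 × 1042/3 = 188 + 694.67 ≈ 883

(1100, 883)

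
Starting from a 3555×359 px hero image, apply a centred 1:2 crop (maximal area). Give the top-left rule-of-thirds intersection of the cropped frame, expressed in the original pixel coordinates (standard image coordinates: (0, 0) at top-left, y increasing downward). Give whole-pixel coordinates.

3555/359 > 1/2, so the 1:2 crop keeps the full height 359 and trims width to 359 × 1/2 = 179.50 px.
Left offset = (3555 − 179.50)/2 = 1687.75 px; top offset = 0.
Top-left is one-third across and one-third down within the crop:
x = 1687.75 + 1 × 179.50/3 ≈ 1748; y = 0.00 + 1 × 359.00/3 ≈ 120.

(1748, 120)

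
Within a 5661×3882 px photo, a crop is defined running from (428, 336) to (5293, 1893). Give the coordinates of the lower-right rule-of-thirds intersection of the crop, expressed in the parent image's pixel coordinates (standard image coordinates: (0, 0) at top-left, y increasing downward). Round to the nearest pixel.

Crop width = 5293 − 428 = 4865 px; one third is 1621.67 px.
Crop height = 1893 − 336 = 1557 px; one third is 519.00 px.
The lower-right point is two-thirds across and two-thirds down within the crop:
x = 428 + 2 × 1621.67 ≈ 3671; y = 336 + 2 × 519.00 ≈ 1374.

(3671, 1374)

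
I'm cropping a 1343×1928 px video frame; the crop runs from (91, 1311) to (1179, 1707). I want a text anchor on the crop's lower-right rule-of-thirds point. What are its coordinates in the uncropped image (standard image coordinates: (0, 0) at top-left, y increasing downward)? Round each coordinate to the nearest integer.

x = 816 px, y = 1575 px

Crop width = 1179 − 91 = 1088 px; one third is 362.67 px.
Crop height = 1707 − 1311 = 396 px; one third is 132.00 px.
The lower-right point is two-thirds across and two-thirds down within the crop:
x = 91 + 2 × 362.67 ≈ 816; y = 1311 + 2 × 132.00 ≈ 1575.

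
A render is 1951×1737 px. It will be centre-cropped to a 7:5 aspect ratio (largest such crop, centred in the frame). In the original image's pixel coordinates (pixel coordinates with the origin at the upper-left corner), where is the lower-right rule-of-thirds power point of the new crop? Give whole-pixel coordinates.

x = 1301 px, y = 1101 px

1951/1737 < 7/5, so the 7:5 crop keeps the full width 1951 and trims height to 1951 × 5/7 = 1393.57 px.
Top offset = (1737 − 1393.57)/2 = 171.71 px; left offset = 0.
Lower-right is two-thirds across and two-thirds down within the crop:
x = 0.00 + 2 × 1951.00/3 ≈ 1301; y = 171.71 + 2 × 1393.57/3 ≈ 1101.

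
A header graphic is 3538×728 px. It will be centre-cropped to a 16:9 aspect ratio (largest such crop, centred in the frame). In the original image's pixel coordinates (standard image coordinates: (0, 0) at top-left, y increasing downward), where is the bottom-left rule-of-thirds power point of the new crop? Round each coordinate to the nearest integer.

3538/728 > 16/9, so the 16:9 crop keeps the full height 728 and trims width to 728 × 16/9 = 1294.22 px.
Left offset = (3538 − 1294.22)/2 = 1121.89 px; top offset = 0.
Bottom-left is one-third across and two-thirds down within the crop:
x = 1121.89 + 1 × 1294.22/3 ≈ 1553; y = 0.00 + 2 × 728.00/3 ≈ 485.

x = 1553 px, y = 485 px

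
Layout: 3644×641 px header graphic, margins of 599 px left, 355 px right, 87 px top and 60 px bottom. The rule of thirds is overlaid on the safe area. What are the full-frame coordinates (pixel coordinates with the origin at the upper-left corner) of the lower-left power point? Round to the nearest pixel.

(1496, 416)

Content width = 3644 − 599 − 355 = 2690 px; content height = 641 − 87 − 60 = 494 px.
Lower-left is one-third across and two-thirds down within the safe area.
x = 599 + 1 × 2690/3 = 599 + 896.67 ≈ 1496
y = 87 + 2 × 494/3 = 87 + 329.33 ≈ 416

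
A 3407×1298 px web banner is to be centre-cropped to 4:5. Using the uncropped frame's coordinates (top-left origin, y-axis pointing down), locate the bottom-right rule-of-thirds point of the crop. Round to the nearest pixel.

(1877, 865)

3407/1298 > 4/5, so the 4:5 crop keeps the full height 1298 and trims width to 1298 × 4/5 = 1038.40 px.
Left offset = (3407 − 1038.40)/2 = 1184.30 px; top offset = 0.
Bottom-right is two-thirds across and two-thirds down within the crop:
x = 1184.30 + 2 × 1038.40/3 ≈ 1877; y = 0.00 + 2 × 1298.00/3 ≈ 865.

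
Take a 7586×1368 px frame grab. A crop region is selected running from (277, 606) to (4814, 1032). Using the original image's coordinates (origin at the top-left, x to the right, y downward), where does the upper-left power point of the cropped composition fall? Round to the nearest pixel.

Crop width = 4814 − 277 = 4537 px; one third is 1512.33 px.
Crop height = 1032 − 606 = 426 px; one third is 142.00 px.
The upper-left point is one-third across and one-third down within the crop:
x = 277 + 1 × 1512.33 ≈ 1789; y = 606 + 1 × 142.00 ≈ 748.

(1789, 748)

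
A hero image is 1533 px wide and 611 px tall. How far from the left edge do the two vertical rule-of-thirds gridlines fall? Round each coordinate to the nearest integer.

1533 / 3 = 511, so the vertical lines sit at one and two thirds of 1533.

511 px and 1022 px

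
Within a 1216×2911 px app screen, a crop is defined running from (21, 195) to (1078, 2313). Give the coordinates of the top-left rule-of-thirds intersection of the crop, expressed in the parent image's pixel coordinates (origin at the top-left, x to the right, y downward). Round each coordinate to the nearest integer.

Crop width = 1078 − 21 = 1057 px; one third is 352.33 px.
Crop height = 2313 − 195 = 2118 px; one third is 706.00 px.
The top-left point is one-third across and one-third down within the crop:
x = 21 + 1 × 352.33 ≈ 373; y = 195 + 1 × 706.00 ≈ 901.

(373, 901)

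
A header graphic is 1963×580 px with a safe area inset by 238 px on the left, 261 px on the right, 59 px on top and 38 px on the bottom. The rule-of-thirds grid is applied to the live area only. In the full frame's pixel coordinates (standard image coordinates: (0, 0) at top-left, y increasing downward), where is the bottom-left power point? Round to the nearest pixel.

Content width = 1963 − 238 − 261 = 1464 px; content height = 580 − 59 − 38 = 483 px.
Bottom-left is one-third across and two-thirds down within the live area.
x = 238 + 1 × 1464/3 = 238 + 488.00 ≈ 726
y = 59 + 2 × 483/3 = 59 + 322.00 ≈ 381

(726, 381)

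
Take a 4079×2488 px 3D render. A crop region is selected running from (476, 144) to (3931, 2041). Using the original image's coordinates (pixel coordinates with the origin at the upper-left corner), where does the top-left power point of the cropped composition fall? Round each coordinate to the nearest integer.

x = 1628 px, y = 776 px

Crop width = 3931 − 476 = 3455 px; one third is 1151.67 px.
Crop height = 2041 − 144 = 1897 px; one third is 632.33 px.
The top-left point is one-third across and one-third down within the crop:
x = 476 + 1 × 1151.67 ≈ 1628; y = 144 + 1 × 632.33 ≈ 776.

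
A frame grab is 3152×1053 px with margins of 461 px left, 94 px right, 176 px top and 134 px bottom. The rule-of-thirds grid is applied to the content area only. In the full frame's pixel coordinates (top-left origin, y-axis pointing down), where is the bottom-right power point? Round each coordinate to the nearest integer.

x = 2192 px, y = 671 px

Content width = 3152 − 461 − 94 = 2597 px; content height = 1053 − 176 − 134 = 743 px.
Bottom-right is two-thirds across and two-thirds down within the content area.
x = 461 + 2 × 2597/3 = 461 + 1731.33 ≈ 2192
y = 176 + 2 × 743/3 = 176 + 495.33 ≈ 671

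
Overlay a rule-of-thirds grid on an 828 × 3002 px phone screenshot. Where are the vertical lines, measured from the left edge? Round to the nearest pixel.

828 / 3 = 276, so the vertical lines sit at one and two thirds of 828.

x = 276 px and x = 552 px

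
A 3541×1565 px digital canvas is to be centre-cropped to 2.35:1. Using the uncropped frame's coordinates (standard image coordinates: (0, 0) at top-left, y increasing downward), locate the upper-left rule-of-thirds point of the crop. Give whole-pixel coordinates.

3541/1565 < 2.35/1, so the 2.35:1 crop keeps the full width 3541 and trims height to 3541 × 1/2.35 = 1506.81 px.
Top offset = (1565 − 1506.81)/2 = 29.10 px; left offset = 0.
Upper-left is one-third across and one-third down within the crop:
x = 0.00 + 1 × 3541.00/3 ≈ 1180; y = 29.10 + 1 × 1506.81/3 ≈ 531.

x = 1180 px, y = 531 px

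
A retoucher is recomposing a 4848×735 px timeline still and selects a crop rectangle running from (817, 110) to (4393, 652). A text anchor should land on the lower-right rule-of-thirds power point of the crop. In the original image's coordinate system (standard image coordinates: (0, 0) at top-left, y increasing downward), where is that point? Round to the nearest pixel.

Crop width = 4393 − 817 = 3576 px; one third is 1192.00 px.
Crop height = 652 − 110 = 542 px; one third is 180.67 px.
The lower-right point is two-thirds across and two-thirds down within the crop:
x = 817 + 2 × 1192.00 ≈ 3201; y = 110 + 2 × 180.67 ≈ 471.

x = 3201 px, y = 471 px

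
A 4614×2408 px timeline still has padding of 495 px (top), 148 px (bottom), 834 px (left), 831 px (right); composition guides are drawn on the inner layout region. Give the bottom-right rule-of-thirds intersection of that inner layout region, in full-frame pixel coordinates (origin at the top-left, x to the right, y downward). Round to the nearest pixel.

Content width = 4614 − 834 − 831 = 2949 px; content height = 2408 − 495 − 148 = 1765 px.
Bottom-right is two-thirds across and two-thirds down within the inner layout region.
x = 834 + 2 × 2949/3 = 834 + 1966.00 ≈ 2800
y = 495 + 2 × 1765/3 = 495 + 1176.67 ≈ 1672

x = 2800 px, y = 1672 px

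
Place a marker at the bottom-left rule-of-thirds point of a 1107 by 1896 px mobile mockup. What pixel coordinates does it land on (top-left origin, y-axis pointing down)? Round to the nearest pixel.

The bottom-left point sits one-third of the way across and two-thirds of the way down.
x = 1 × 1107/3 ≈ 369; y = 2 × 1896/3 ≈ 1264.

(369, 1264)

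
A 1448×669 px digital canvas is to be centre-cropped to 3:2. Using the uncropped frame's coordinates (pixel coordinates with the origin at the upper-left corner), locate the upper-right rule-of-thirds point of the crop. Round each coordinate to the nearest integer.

1448/669 > 3/2, so the 3:2 crop keeps the full height 669 and trims width to 669 × 3/2 = 1003.50 px.
Left offset = (1448 − 1003.50)/2 = 222.25 px; top offset = 0.
Upper-right is two-thirds across and one-third down within the crop:
x = 222.25 + 2 × 1003.50/3 ≈ 891; y = 0.00 + 1 × 669.00/3 ≈ 223.

(891, 223)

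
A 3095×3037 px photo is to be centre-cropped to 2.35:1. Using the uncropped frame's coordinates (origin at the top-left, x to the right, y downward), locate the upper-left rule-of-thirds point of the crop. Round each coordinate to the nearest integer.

(1032, 1299)

3095/3037 < 2.35/1, so the 2.35:1 crop keeps the full width 3095 and trims height to 3095 × 1/2.35 = 1317.02 px.
Top offset = (3037 − 1317.02)/2 = 859.99 px; left offset = 0.
Upper-left is one-third across and one-third down within the crop:
x = 0.00 + 1 × 3095.00/3 ≈ 1032; y = 859.99 + 1 × 1317.02/3 ≈ 1299.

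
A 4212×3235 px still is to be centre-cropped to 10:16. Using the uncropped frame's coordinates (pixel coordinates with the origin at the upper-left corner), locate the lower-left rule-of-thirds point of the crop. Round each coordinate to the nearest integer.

4212/3235 > 10/16, so the 10:16 crop keeps the full height 3235 and trims width to 3235 × 10/16 = 2021.88 px.
Left offset = (4212 − 2021.88)/2 = 1095.06 px; top offset = 0.
Lower-left is one-third across and two-thirds down within the crop:
x = 1095.06 + 1 × 2021.88/3 ≈ 1769; y = 0.00 + 2 × 3235.00/3 ≈ 2157.

(1769, 2157)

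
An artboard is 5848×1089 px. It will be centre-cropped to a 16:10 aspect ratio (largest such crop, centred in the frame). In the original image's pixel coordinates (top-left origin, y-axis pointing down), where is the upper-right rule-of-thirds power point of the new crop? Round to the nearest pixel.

(3214, 363)

5848/1089 > 16/10, so the 16:10 crop keeps the full height 1089 and trims width to 1089 × 16/10 = 1742.40 px.
Left offset = (5848 − 1742.40)/2 = 2052.80 px; top offset = 0.
Upper-right is two-thirds across and one-third down within the crop:
x = 2052.80 + 2 × 1742.40/3 ≈ 3214; y = 0.00 + 1 × 1089.00/3 ≈ 363.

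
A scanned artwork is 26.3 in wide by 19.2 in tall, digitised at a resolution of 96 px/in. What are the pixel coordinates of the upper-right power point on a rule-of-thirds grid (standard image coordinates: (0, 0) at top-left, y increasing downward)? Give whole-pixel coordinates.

x = 1683 px, y = 614 px

In pixels the canvas is 26.3 × 96 = 2524.8 wide and 19.2 × 96 = 1843.2 tall.
The upper-right point is two-thirds across and one-third down:
x = 2 × 2524.8/3 ≈ 1683; y = 1 × 1843.2/3 ≈ 614.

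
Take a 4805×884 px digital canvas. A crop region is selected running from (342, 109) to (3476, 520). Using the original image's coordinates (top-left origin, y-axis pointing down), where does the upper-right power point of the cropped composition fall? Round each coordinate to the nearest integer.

Crop width = 3476 − 342 = 3134 px; one third is 1044.67 px.
Crop height = 520 − 109 = 411 px; one third is 137.00 px.
The upper-right point is two-thirds across and one-third down within the crop:
x = 342 + 2 × 1044.67 ≈ 2431; y = 109 + 1 × 137.00 ≈ 246.

x = 2431 px, y = 246 px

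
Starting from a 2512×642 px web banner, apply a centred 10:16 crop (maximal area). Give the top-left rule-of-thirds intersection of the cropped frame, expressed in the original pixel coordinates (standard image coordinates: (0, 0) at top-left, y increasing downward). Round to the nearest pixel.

2512/642 > 10/16, so the 10:16 crop keeps the full height 642 and trims width to 642 × 10/16 = 401.25 px.
Left offset = (2512 − 401.25)/2 = 1055.38 px; top offset = 0.
Top-left is one-third across and one-third down within the crop:
x = 1055.38 + 1 × 401.25/3 ≈ 1189; y = 0.00 + 1 × 642.00/3 ≈ 214.

(1189, 214)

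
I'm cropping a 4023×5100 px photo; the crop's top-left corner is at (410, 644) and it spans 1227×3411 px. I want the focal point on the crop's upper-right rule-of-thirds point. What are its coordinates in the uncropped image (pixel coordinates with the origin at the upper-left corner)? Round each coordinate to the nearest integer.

x = 1228 px, y = 1781 px

One third of the crop width 1227 is 409.00 px.
One third of the crop height 3411 is 1137.00 px.
The upper-right point is two-thirds across and one-third down within the crop:
x = 410 + 2 × 409.00 ≈ 1228; y = 644 + 1 × 1137.00 ≈ 1781.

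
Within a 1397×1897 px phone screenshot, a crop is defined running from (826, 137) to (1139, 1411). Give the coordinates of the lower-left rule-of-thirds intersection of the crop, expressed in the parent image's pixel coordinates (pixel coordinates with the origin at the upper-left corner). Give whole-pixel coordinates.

Crop width = 1139 − 826 = 313 px; one third is 104.33 px.
Crop height = 1411 − 137 = 1274 px; one third is 424.67 px.
The lower-left point is one-third across and two-thirds down within the crop:
x = 826 + 1 × 104.33 ≈ 930; y = 137 + 2 × 424.67 ≈ 986.

x = 930 px, y = 986 px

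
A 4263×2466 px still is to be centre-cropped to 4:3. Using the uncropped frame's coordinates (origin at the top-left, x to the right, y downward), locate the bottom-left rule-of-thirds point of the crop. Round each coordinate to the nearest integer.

4263/2466 > 4/3, so the 4:3 crop keeps the full height 2466 and trims width to 2466 × 4/3 = 3288.00 px.
Left offset = (4263 − 3288.00)/2 = 487.50 px; top offset = 0.
Bottom-left is one-third across and two-thirds down within the crop:
x = 487.50 + 1 × 3288.00/3 ≈ 1584; y = 0.00 + 2 × 2466.00/3 ≈ 1644.

x = 1584 px, y = 1644 px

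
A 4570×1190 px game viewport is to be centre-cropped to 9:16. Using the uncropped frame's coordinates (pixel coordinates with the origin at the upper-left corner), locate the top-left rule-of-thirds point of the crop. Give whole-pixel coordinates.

(2173, 397)

4570/1190 > 9/16, so the 9:16 crop keeps the full height 1190 and trims width to 1190 × 9/16 = 669.38 px.
Left offset = (4570 − 669.38)/2 = 1950.31 px; top offset = 0.
Top-left is one-third across and one-third down within the crop:
x = 1950.31 + 1 × 669.38/3 ≈ 2173; y = 0.00 + 1 × 1190.00/3 ≈ 397.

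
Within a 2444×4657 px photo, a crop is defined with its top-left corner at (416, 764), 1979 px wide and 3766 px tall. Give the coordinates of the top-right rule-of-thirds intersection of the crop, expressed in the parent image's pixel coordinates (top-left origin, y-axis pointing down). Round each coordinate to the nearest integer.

x = 1735 px, y = 2019 px

One third of the crop width 1979 is 659.67 px.
One third of the crop height 3766 is 1255.33 px.
The top-right point is two-thirds across and one-third down within the crop:
x = 416 + 2 × 659.67 ≈ 1735; y = 764 + 1 × 1255.33 ≈ 2019.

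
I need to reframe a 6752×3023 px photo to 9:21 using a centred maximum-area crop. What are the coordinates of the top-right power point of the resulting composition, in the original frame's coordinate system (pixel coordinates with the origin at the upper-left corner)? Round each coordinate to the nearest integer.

6752/3023 > 9/21, so the 9:21 crop keeps the full height 3023 and trims width to 3023 × 9/21 = 1295.57 px.
Left offset = (6752 − 1295.57)/2 = 2728.21 px; top offset = 0.
Top-right is two-thirds across and one-third down within the crop:
x = 2728.21 + 2 × 1295.57/3 ≈ 3592; y = 0.00 + 1 × 3023.00/3 ≈ 1008.

(3592, 1008)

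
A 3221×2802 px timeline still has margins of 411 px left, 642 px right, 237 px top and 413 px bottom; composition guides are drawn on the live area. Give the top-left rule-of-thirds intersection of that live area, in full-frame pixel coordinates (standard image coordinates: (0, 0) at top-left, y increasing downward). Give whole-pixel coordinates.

Content width = 3221 − 411 − 642 = 2168 px; content height = 2802 − 237 − 413 = 2152 px.
Top-left is one-third across and one-third down within the live area.
x = 411 + 1 × 2168/3 = 411 + 722.67 ≈ 1134
y = 237 + 1 × 2152/3 = 237 + 717.33 ≈ 954

x = 1134 px, y = 954 px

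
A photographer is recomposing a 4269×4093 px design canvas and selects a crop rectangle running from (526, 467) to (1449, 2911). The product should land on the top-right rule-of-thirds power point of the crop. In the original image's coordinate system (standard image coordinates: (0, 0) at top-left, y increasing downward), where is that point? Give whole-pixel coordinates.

x = 1141 px, y = 1282 px

Crop width = 1449 − 526 = 923 px; one third is 307.67 px.
Crop height = 2911 − 467 = 2444 px; one third is 814.67 px.
The top-right point is two-thirds across and one-third down within the crop:
x = 526 + 2 × 307.67 ≈ 1141; y = 467 + 1 × 814.67 ≈ 1282.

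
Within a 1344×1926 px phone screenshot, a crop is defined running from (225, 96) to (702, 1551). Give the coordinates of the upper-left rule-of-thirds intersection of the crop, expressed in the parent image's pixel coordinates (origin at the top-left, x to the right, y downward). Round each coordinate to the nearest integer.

x = 384 px, y = 581 px

Crop width = 702 − 225 = 477 px; one third is 159.00 px.
Crop height = 1551 − 96 = 1455 px; one third is 485.00 px.
The upper-left point is one-third across and one-third down within the crop:
x = 225 + 1 × 159.00 ≈ 384; y = 96 + 1 × 485.00 ≈ 581.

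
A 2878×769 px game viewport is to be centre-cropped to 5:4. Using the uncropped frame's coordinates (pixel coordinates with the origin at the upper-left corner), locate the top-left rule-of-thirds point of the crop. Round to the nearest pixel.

(1279, 256)

2878/769 > 5/4, so the 5:4 crop keeps the full height 769 and trims width to 769 × 5/4 = 961.25 px.
Left offset = (2878 − 961.25)/2 = 958.38 px; top offset = 0.
Top-left is one-third across and one-third down within the crop:
x = 958.38 + 1 × 961.25/3 ≈ 1279; y = 0.00 + 1 × 769.00/3 ≈ 256.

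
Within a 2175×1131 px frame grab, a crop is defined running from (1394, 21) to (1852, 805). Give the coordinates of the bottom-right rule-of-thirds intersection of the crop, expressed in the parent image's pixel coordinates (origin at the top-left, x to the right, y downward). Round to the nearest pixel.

Crop width = 1852 − 1394 = 458 px; one third is 152.67 px.
Crop height = 805 − 21 = 784 px; one third is 261.33 px.
The bottom-right point is two-thirds across and two-thirds down within the crop:
x = 1394 + 2 × 152.67 ≈ 1699; y = 21 + 2 × 261.33 ≈ 544.

(1699, 544)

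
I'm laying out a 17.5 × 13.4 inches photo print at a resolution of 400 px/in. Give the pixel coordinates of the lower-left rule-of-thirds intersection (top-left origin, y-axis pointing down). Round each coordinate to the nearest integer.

x = 2333 px, y = 3573 px

In pixels the canvas is 17.5 × 400 = 7000 wide and 13.4 × 400 = 5360 tall.
The lower-left point is one-third across and two-thirds down:
x = 1 × 7000/3 ≈ 2333; y = 2 × 5360/3 ≈ 3573.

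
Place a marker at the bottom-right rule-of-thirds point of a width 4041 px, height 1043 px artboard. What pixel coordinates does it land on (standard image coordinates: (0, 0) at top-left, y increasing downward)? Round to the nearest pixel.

x = 2694 px, y = 695 px

The bottom-right point sits two-thirds of the way across and two-thirds of the way down.
x = 2 × 4041/3 ≈ 2694; y = 2 × 1043/3 ≈ 695.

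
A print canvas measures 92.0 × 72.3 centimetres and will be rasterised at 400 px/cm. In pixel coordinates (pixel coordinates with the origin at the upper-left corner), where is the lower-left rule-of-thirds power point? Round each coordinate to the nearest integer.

x = 12267 px, y = 19280 px

In pixels the canvas is 92.0 × 400 = 36800 wide and 72.3 × 400 = 28920 tall.
The lower-left point is one-third across and two-thirds down:
x = 1 × 36800/3 ≈ 12267; y = 2 × 28920/3 ≈ 19280.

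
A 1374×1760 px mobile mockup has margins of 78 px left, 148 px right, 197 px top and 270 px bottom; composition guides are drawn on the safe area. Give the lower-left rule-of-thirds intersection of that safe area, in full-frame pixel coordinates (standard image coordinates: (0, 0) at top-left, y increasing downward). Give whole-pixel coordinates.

Content width = 1374 − 78 − 148 = 1148 px; content height = 1760 − 197 − 270 = 1293 px.
Lower-left is one-third across and two-thirds down within the safe area.
x = 78 + 1 × 1148/3 = 78 + 382.67 ≈ 461
y = 197 + 2 × 1293/3 = 197 + 862.00 ≈ 1059

x = 461 px, y = 1059 px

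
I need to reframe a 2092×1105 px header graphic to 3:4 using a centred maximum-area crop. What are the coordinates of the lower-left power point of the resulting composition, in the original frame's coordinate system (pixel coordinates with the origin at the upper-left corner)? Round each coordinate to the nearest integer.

(908, 737)

2092/1105 > 3/4, so the 3:4 crop keeps the full height 1105 and trims width to 1105 × 3/4 = 828.75 px.
Left offset = (2092 − 828.75)/2 = 631.62 px; top offset = 0.
Lower-left is one-third across and two-thirds down within the crop:
x = 631.62 + 1 × 828.75/3 ≈ 908; y = 0.00 + 2 × 1105.00/3 ≈ 737.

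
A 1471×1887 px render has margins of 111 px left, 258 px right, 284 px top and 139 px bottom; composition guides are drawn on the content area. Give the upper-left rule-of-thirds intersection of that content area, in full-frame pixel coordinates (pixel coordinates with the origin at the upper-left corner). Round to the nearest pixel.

x = 478 px, y = 772 px

Content width = 1471 − 111 − 258 = 1102 px; content height = 1887 − 284 − 139 = 1464 px.
Upper-left is one-third across and one-third down within the content area.
x = 111 + 1 × 1102/3 = 111 + 367.33 ≈ 478
y = 284 + 1 × 1464/3 = 284 + 488.00 ≈ 772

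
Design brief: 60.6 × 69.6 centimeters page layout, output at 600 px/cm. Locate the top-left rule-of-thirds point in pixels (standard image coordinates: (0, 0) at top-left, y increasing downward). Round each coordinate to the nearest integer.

In pixels the canvas is 60.6 × 600 = 36360 wide and 69.6 × 600 = 41760 tall.
The top-left point is one-third across and one-third down:
x = 1 × 36360/3 ≈ 12120; y = 1 × 41760/3 ≈ 13920.

x = 12120 px, y = 13920 px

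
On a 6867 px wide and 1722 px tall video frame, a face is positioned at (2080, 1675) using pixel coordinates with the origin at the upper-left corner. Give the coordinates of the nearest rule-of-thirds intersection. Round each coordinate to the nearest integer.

(2289, 1148)

Third lines: x ∈ {2289, 4578}, y ∈ {574, 1148}.
2080 is closer to x = 2289; 1675 is closer to y = 1148.
So the nearest intersection is the lower-left power point.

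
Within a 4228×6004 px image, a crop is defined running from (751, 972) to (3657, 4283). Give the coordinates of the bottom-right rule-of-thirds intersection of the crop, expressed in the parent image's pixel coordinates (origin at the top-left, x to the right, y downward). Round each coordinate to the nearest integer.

x = 2688 px, y = 3179 px

Crop width = 3657 − 751 = 2906 px; one third is 968.67 px.
Crop height = 4283 − 972 = 3311 px; one third is 1103.67 px.
The bottom-right point is two-thirds across and two-thirds down within the crop:
x = 751 + 2 × 968.67 ≈ 2688; y = 972 + 2 × 1103.67 ≈ 3179.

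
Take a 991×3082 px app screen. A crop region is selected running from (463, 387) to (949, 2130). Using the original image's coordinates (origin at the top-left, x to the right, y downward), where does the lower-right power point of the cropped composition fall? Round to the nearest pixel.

Crop width = 949 − 463 = 486 px; one third is 162.00 px.
Crop height = 2130 − 387 = 1743 px; one third is 581.00 px.
The lower-right point is two-thirds across and two-thirds down within the crop:
x = 463 + 2 × 162.00 ≈ 787; y = 387 + 2 × 581.00 ≈ 1549.

x = 787 px, y = 1549 px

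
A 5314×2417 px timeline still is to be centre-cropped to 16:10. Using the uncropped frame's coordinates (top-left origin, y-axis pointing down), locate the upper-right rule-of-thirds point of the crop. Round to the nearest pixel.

x = 3302 px, y = 806 px

5314/2417 > 16/10, so the 16:10 crop keeps the full height 2417 and trims width to 2417 × 16/10 = 3867.20 px.
Left offset = (5314 − 3867.20)/2 = 723.40 px; top offset = 0.
Upper-right is two-thirds across and one-third down within the crop:
x = 723.40 + 2 × 3867.20/3 ≈ 3302; y = 0.00 + 1 × 2417.00/3 ≈ 806.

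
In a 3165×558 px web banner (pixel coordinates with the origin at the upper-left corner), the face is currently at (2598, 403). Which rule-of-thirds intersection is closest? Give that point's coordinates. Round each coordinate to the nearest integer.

x = 2110 px, y = 372 px

Third lines: x ∈ {1055, 2110}, y ∈ {186, 372}.
2598 is closer to x = 2110; 403 is closer to y = 372.
So the nearest intersection is the lower-right power point.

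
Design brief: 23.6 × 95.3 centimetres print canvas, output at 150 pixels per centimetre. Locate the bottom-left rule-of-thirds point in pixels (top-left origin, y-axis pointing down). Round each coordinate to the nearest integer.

x = 1180 px, y = 9530 px

In pixels the canvas is 23.6 × 150 = 3540 wide and 95.3 × 150 = 14295 tall.
The bottom-left point is one-third across and two-thirds down:
x = 1 × 3540/3 ≈ 1180; y = 2 × 14295/3 ≈ 9530.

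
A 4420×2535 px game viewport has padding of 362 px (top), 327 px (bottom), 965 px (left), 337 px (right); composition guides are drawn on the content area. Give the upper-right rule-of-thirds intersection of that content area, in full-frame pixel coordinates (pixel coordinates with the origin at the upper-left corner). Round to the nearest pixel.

x = 3044 px, y = 977 px

Content width = 4420 − 965 − 337 = 3118 px; content height = 2535 − 362 − 327 = 1846 px.
Upper-right is two-thirds across and one-third down within the content area.
x = 965 + 2 × 3118/3 = 965 + 2078.67 ≈ 3044
y = 362 + 1 × 1846/3 = 362 + 615.33 ≈ 977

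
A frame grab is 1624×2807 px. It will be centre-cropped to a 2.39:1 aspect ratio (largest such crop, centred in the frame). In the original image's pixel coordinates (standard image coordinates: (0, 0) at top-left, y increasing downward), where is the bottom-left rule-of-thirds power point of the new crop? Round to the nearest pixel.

1624/2807 < 2.39/1, so the 2.39:1 crop keeps the full width 1624 and trims height to 1624 × 1/2.39 = 679.50 px.
Top offset = (2807 − 679.50)/2 = 1063.75 px; left offset = 0.
Bottom-left is one-third across and two-thirds down within the crop:
x = 0.00 + 1 × 1624.00/3 ≈ 541; y = 1063.75 + 2 × 679.50/3 ≈ 1517.

(541, 1517)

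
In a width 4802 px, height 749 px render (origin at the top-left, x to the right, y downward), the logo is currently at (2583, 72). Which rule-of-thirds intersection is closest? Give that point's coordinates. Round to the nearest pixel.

x = 3201 px, y = 250 px

Third lines: x ∈ {1601, 3201}, y ∈ {250, 499}.
2583 is closer to x = 3201; 72 is closer to y = 250.
So the nearest intersection is the upper-right power point.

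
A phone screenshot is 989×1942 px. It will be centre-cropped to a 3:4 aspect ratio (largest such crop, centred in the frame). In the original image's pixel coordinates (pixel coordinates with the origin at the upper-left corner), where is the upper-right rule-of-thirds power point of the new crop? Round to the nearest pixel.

x = 659 px, y = 751 px

989/1942 < 3/4, so the 3:4 crop keeps the full width 989 and trims height to 989 × 4/3 = 1318.67 px.
Top offset = (1942 − 1318.67)/2 = 311.67 px; left offset = 0.
Upper-right is two-thirds across and one-third down within the crop:
x = 0.00 + 2 × 989.00/3 ≈ 659; y = 311.67 + 1 × 1318.67/3 ≈ 751.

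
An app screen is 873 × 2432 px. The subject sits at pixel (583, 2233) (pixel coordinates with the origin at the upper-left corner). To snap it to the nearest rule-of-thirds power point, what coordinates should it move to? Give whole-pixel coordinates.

(582, 1621)

Third lines: x ∈ {291, 582}, y ∈ {811, 1621}.
583 is closer to x = 582; 2233 is closer to y = 1621.
So the nearest intersection is the lower-right power point.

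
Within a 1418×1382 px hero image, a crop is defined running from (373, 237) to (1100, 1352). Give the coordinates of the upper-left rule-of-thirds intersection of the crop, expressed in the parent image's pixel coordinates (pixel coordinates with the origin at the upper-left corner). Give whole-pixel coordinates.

Crop width = 1100 − 373 = 727 px; one third is 242.33 px.
Crop height = 1352 − 237 = 1115 px; one third is 371.67 px.
The upper-left point is one-third across and one-third down within the crop:
x = 373 + 1 × 242.33 ≈ 615; y = 237 + 1 × 371.67 ≈ 609.

x = 615 px, y = 609 px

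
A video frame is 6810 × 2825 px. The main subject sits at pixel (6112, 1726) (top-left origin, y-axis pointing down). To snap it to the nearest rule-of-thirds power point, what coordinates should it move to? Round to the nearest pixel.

Third lines: x ∈ {2270, 4540}, y ∈ {942, 1883}.
6112 is closer to x = 4540; 1726 is closer to y = 1883.
So the nearest intersection is the lower-right power point.

(4540, 1883)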